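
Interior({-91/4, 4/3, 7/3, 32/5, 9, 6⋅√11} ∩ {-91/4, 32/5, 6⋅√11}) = ∅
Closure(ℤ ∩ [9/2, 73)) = {5, 6, …, 72}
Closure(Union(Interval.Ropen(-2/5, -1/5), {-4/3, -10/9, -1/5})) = Union({-4/3, -10/9}, Interval(-2/5, -1/5))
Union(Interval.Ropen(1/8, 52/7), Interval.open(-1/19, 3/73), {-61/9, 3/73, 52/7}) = Union({-61/9}, Interval.Lopen(-1/19, 3/73), Interval(1/8, 52/7))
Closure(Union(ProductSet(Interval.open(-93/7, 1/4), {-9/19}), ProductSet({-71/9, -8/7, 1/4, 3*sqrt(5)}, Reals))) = Union(ProductSet({-71/9, -8/7, 1/4, 3*sqrt(5)}, Reals), ProductSet(Interval(-93/7, 1/4), {-9/19}))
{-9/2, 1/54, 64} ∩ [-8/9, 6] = {1/54}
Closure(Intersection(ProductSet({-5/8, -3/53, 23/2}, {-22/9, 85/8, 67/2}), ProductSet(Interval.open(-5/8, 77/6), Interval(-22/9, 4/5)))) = ProductSet({-3/53, 23/2}, {-22/9})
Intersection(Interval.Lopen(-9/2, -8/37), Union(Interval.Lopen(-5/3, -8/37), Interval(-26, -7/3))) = Union(Interval.Lopen(-9/2, -7/3), Interval.Lopen(-5/3, -8/37))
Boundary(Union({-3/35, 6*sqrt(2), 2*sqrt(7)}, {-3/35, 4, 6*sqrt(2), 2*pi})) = {-3/35, 4, 6*sqrt(2), 2*sqrt(7), 2*pi}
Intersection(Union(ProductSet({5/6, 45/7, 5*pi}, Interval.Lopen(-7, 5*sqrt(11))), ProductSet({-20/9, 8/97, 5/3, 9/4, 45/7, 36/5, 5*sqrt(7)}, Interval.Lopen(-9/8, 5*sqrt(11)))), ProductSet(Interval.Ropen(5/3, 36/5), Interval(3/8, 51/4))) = ProductSet({5/3, 9/4, 45/7}, Interval(3/8, 51/4))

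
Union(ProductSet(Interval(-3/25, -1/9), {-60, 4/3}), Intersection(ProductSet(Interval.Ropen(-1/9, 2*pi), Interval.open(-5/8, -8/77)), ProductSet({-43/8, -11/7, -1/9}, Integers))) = ProductSet(Interval(-3/25, -1/9), {-60, 4/3})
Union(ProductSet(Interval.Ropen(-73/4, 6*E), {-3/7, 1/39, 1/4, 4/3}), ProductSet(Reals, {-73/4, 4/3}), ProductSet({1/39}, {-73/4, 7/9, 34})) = Union(ProductSet({1/39}, {-73/4, 7/9, 34}), ProductSet(Interval.Ropen(-73/4, 6*E), {-3/7, 1/39, 1/4, 4/3}), ProductSet(Reals, {-73/4, 4/3}))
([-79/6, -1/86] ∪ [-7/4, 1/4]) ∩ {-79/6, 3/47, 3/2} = {-79/6, 3/47}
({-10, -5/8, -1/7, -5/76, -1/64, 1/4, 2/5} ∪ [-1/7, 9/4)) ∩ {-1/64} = {-1/64}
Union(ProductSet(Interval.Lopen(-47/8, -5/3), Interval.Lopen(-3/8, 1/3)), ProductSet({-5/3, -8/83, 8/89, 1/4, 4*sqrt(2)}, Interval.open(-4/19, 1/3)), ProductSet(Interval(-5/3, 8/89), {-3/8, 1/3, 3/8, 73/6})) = Union(ProductSet({-5/3, -8/83, 8/89, 1/4, 4*sqrt(2)}, Interval.open(-4/19, 1/3)), ProductSet(Interval.Lopen(-47/8, -5/3), Interval.Lopen(-3/8, 1/3)), ProductSet(Interval(-5/3, 8/89), {-3/8, 1/3, 3/8, 73/6}))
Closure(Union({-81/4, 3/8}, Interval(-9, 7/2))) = Union({-81/4}, Interval(-9, 7/2))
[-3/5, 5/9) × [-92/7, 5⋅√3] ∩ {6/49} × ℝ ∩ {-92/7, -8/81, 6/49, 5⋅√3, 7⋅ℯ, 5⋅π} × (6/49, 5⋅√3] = {6/49} × (6/49, 5⋅√3]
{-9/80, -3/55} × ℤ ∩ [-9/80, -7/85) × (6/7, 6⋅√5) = {-9/80} × {1, 2, …, 13}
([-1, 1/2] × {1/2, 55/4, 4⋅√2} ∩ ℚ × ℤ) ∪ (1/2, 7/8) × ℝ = (1/2, 7/8) × ℝ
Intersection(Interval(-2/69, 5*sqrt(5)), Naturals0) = Range(0, 12, 1)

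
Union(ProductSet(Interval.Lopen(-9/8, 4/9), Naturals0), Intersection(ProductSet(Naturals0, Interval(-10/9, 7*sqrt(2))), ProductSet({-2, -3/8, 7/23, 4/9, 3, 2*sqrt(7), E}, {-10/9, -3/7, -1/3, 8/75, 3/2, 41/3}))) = Union(ProductSet({3}, {-10/9, -3/7, -1/3, 8/75, 3/2}), ProductSet(Interval.Lopen(-9/8, 4/9), Naturals0))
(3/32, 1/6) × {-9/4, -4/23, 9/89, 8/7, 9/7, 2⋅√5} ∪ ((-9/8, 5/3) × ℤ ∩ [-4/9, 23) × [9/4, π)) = ([-4/9, 5/3) × {3}) ∪ ((3/32, 1/6) × {-9/4, -4/23, 9/89, 8/7, 9/7, 2⋅√5})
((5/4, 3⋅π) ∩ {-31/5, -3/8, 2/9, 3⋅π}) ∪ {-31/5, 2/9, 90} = {-31/5, 2/9, 90}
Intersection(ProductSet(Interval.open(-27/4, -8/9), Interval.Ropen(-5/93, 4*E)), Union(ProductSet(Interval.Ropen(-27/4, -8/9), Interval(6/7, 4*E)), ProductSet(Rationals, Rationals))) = Union(ProductSet(Intersection(Interval.open(-27/4, -8/9), Rationals), Intersection(Interval.Ropen(-5/93, 4*E), Rationals)), ProductSet(Interval.open(-27/4, -8/9), Interval.Ropen(6/7, 4*E)))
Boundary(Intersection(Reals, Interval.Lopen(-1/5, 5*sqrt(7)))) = {-1/5, 5*sqrt(7)}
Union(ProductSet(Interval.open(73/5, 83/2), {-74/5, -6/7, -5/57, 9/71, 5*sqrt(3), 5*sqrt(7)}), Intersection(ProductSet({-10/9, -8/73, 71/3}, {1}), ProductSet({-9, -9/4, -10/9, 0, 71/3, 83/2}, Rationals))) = Union(ProductSet({-10/9, 71/3}, {1}), ProductSet(Interval.open(73/5, 83/2), {-74/5, -6/7, -5/57, 9/71, 5*sqrt(3), 5*sqrt(7)}))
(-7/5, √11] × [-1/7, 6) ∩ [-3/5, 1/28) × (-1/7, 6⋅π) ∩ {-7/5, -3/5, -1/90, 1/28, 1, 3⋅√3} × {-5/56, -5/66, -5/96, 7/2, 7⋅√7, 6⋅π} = {-3/5, -1/90} × {-5/56, -5/66, -5/96, 7/2}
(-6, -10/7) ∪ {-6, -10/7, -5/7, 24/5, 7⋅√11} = [-6, -10/7] ∪ {-5/7, 24/5, 7⋅√11}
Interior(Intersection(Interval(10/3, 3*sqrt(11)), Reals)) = Interval.open(10/3, 3*sqrt(11))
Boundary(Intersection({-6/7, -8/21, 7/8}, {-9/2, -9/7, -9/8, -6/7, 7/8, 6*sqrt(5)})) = {-6/7, 7/8}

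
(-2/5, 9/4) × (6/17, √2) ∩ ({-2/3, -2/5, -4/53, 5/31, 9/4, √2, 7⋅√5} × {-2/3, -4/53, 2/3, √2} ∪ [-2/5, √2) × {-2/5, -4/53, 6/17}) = {-4/53, 5/31, √2} × {2/3}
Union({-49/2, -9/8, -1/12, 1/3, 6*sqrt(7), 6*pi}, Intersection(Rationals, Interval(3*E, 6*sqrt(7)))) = Union({-49/2, -9/8, -1/12, 1/3, 6*sqrt(7), 6*pi}, Intersection(Interval(3*E, 6*sqrt(7)), Rationals))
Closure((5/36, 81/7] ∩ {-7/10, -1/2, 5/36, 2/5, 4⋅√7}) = {2/5, 4⋅√7}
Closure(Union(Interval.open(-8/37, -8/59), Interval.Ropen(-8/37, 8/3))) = Interval(-8/37, 8/3)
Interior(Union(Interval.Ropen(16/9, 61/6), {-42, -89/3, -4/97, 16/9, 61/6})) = Interval.open(16/9, 61/6)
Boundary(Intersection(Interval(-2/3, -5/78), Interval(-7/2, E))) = {-2/3, -5/78}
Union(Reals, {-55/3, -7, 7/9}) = Reals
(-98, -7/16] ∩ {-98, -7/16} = {-7/16}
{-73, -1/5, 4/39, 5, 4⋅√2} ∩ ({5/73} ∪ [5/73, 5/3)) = {4/39}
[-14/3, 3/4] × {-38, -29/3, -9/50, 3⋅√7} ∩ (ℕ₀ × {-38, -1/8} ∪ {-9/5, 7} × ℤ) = ({-9/5} ∪ {0}) × {-38}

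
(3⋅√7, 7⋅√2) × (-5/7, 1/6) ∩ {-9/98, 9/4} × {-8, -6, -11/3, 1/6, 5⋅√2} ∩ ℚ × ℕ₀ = ∅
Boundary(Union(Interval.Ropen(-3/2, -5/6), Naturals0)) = Union(Complement(Naturals0, Interval.open(-3/2, -5/6)), {-3/2, -5/6})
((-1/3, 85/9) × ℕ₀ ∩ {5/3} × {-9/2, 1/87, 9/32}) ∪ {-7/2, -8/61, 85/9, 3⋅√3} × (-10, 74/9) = {-7/2, -8/61, 85/9, 3⋅√3} × (-10, 74/9)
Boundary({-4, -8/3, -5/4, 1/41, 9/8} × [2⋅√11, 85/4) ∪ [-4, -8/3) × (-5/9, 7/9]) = ({-4, -8/3} × [-5/9, 7/9]) ∪ ([-4, -8/3] × {-5/9, 7/9}) ∪ ({-4, -8/3, -5/4, 1/41, 9/8} × [2⋅√11, 85/4])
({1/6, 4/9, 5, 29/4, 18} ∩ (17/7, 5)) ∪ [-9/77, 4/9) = [-9/77, 4/9)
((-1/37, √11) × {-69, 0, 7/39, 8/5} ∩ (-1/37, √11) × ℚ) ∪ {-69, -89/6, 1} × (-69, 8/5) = ({-69, -89/6, 1} × (-69, 8/5)) ∪ ((-1/37, √11) × {-69, 0, 7/39, 8/5})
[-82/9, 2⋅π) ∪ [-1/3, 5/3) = [-82/9, 2⋅π)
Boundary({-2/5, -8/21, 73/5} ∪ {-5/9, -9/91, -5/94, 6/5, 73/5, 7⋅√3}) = {-5/9, -2/5, -8/21, -9/91, -5/94, 6/5, 73/5, 7⋅√3}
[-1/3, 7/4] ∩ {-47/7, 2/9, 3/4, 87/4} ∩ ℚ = {2/9, 3/4}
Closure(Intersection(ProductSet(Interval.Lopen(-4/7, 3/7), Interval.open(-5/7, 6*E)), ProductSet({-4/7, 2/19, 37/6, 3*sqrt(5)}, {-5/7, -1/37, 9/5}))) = ProductSet({2/19}, {-1/37, 9/5})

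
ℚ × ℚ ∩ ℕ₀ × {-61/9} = ℕ₀ × {-61/9}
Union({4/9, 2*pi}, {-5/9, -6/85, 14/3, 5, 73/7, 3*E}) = {-5/9, -6/85, 4/9, 14/3, 5, 73/7, 3*E, 2*pi}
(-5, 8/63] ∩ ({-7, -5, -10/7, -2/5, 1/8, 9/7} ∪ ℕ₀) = {-10/7, -2/5, 1/8} ∪ {0}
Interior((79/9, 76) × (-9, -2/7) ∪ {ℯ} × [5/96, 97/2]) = (79/9, 76) × (-9, -2/7)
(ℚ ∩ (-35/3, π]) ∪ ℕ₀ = ℕ₀ ∪ (ℚ ∩ (-35/3, π])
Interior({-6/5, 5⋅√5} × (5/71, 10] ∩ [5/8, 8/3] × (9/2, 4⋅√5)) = ∅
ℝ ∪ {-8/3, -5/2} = ℝ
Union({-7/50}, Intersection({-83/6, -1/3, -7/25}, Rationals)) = {-83/6, -1/3, -7/25, -7/50}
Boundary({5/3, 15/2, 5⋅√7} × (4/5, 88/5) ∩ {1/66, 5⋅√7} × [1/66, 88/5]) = {5⋅√7} × [4/5, 88/5]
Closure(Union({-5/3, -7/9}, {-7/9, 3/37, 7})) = {-5/3, -7/9, 3/37, 7}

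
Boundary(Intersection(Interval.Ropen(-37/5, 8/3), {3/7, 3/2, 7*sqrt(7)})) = {3/7, 3/2}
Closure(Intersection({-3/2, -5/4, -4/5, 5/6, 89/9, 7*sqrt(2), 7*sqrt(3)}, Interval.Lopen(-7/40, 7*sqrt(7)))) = {5/6, 89/9, 7*sqrt(2), 7*sqrt(3)}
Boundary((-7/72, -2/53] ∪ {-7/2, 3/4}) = {-7/2, -7/72, -2/53, 3/4}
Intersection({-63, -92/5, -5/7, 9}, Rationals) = {-63, -92/5, -5/7, 9}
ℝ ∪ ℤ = ℝ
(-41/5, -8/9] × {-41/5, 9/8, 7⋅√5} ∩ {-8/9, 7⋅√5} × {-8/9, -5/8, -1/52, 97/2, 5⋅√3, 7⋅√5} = {-8/9} × {7⋅√5}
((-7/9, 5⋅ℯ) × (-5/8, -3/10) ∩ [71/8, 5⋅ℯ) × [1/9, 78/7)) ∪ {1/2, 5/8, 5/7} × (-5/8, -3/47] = {1/2, 5/8, 5/7} × (-5/8, -3/47]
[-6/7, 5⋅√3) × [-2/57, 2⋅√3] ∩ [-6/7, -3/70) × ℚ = [-6/7, -3/70) × (ℚ ∩ [-2/57, 2⋅√3])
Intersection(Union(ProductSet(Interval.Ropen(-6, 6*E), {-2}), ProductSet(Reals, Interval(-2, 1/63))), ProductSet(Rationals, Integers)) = ProductSet(Rationals, Range(-2, 1, 1))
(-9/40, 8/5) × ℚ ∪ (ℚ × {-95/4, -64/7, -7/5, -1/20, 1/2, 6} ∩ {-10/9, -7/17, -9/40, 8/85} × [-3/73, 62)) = ((-9/40, 8/5) × ℚ) ∪ ({-10/9, -7/17, -9/40, 8/85} × {1/2, 6})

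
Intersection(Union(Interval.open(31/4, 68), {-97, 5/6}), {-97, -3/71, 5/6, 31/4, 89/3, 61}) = {-97, 5/6, 89/3, 61}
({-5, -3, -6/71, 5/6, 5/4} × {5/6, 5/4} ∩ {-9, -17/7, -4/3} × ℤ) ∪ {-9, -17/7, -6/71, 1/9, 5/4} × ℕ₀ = {-9, -17/7, -6/71, 1/9, 5/4} × ℕ₀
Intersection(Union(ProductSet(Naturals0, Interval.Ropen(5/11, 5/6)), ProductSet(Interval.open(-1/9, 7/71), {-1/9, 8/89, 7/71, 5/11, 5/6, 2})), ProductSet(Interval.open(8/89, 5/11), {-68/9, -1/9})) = ProductSet(Interval.open(8/89, 7/71), {-1/9})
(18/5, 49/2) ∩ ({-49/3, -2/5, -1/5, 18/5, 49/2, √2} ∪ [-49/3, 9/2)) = (18/5, 9/2)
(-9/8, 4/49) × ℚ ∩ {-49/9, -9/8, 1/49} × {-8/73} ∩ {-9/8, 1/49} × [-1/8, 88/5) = {1/49} × {-8/73}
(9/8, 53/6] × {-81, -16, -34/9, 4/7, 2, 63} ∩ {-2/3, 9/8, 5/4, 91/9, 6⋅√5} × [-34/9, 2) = {5/4} × {-34/9, 4/7}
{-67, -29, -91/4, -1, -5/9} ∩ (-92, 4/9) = {-67, -29, -91/4, -1, -5/9}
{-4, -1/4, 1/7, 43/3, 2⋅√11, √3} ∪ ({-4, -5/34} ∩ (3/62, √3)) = {-4, -1/4, 1/7, 43/3, 2⋅√11, √3}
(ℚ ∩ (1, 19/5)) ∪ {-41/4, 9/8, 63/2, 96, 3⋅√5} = {-41/4, 63/2, 96, 3⋅√5} ∪ (ℚ ∩ (1, 19/5))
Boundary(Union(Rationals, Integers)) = Reals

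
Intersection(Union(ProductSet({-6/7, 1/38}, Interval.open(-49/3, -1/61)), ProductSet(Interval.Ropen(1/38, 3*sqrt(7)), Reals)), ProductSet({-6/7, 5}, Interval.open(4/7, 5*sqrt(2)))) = ProductSet({5}, Interval.open(4/7, 5*sqrt(2)))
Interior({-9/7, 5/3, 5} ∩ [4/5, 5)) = ∅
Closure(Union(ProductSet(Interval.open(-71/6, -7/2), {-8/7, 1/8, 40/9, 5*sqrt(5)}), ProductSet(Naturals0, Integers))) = Union(ProductSet(Interval(-71/6, -7/2), {-8/7, 1/8, 40/9, 5*sqrt(5)}), ProductSet(Naturals0, Integers))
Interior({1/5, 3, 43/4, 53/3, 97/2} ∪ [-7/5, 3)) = (-7/5, 3)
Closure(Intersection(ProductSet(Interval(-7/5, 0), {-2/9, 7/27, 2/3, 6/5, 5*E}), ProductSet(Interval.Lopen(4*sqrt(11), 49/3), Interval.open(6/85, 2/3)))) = EmptySet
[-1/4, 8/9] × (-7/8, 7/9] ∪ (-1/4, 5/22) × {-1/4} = [-1/4, 8/9] × (-7/8, 7/9]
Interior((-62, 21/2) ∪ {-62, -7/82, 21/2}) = (-62, 21/2)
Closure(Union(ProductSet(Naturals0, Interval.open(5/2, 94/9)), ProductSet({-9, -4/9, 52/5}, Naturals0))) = Union(ProductSet({-9, -4/9, 52/5}, Naturals0), ProductSet(Naturals0, Interval(5/2, 94/9)))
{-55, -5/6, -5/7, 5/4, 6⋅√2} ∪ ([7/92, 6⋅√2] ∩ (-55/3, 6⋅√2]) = {-55, -5/6, -5/7} ∪ [7/92, 6⋅√2]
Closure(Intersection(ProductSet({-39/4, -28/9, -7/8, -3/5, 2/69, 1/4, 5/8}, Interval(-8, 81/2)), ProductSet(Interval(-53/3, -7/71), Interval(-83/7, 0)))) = ProductSet({-39/4, -28/9, -7/8, -3/5}, Interval(-8, 0))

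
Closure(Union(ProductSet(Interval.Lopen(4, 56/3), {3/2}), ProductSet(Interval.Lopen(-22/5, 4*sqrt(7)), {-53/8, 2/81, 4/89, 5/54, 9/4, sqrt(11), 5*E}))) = Union(ProductSet(Interval(-22/5, 4*sqrt(7)), {-53/8, 2/81, 4/89, 5/54, 9/4, sqrt(11), 5*E}), ProductSet(Interval(4, 56/3), {3/2}))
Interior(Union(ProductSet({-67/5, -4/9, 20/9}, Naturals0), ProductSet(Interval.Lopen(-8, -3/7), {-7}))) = EmptySet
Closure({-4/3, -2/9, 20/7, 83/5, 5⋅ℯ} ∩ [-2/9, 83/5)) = {-2/9, 20/7, 5⋅ℯ}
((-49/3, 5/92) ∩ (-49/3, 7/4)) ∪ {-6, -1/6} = (-49/3, 5/92)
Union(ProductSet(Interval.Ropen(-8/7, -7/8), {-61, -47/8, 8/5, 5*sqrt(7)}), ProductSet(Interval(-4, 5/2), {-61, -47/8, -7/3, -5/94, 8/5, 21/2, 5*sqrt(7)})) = ProductSet(Interval(-4, 5/2), {-61, -47/8, -7/3, -5/94, 8/5, 21/2, 5*sqrt(7)})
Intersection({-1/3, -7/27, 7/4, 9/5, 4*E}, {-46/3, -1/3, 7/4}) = {-1/3, 7/4}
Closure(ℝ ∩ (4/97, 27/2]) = [4/97, 27/2]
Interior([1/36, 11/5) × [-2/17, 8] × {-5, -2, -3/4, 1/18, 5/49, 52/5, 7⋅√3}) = ∅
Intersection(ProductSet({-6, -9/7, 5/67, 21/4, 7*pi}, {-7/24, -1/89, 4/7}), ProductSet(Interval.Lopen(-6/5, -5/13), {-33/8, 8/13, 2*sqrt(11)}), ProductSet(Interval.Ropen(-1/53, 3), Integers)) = EmptySet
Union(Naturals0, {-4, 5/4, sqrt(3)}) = Union({-4, 5/4, sqrt(3)}, Naturals0)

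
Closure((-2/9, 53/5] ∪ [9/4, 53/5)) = [-2/9, 53/5]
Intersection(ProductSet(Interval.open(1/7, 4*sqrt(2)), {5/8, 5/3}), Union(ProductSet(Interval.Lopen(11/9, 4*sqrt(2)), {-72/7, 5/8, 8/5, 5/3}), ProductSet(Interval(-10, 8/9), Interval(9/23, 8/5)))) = Union(ProductSet(Interval.Lopen(1/7, 8/9), {5/8}), ProductSet(Interval.open(11/9, 4*sqrt(2)), {5/8, 5/3}))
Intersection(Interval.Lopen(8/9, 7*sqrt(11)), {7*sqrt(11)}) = {7*sqrt(11)}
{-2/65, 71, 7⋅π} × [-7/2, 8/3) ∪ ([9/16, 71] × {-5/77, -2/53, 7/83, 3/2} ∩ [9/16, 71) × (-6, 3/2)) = ([9/16, 71) × {-5/77, -2/53, 7/83}) ∪ ({-2/65, 71, 7⋅π} × [-7/2, 8/3))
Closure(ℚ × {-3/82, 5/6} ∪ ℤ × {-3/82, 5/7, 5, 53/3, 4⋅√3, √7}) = (ℝ × {-3/82, 5/6}) ∪ (ℤ × {-3/82, 5/7, 5, 53/3, 4⋅√3, √7})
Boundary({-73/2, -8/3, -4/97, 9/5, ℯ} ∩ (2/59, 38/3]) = {9/5, ℯ}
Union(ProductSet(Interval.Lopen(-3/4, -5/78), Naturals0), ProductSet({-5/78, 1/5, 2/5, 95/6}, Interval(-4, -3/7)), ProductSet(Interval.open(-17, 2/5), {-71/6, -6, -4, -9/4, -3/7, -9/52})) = Union(ProductSet({-5/78, 1/5, 2/5, 95/6}, Interval(-4, -3/7)), ProductSet(Interval.open(-17, 2/5), {-71/6, -6, -4, -9/4, -3/7, -9/52}), ProductSet(Interval.Lopen(-3/4, -5/78), Naturals0))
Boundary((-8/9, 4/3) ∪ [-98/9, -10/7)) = {-98/9, -10/7, -8/9, 4/3}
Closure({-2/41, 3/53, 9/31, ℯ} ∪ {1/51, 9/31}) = {-2/41, 1/51, 3/53, 9/31, ℯ}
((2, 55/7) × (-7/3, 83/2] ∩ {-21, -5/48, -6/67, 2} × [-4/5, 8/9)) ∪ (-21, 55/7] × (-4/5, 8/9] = (-21, 55/7] × (-4/5, 8/9]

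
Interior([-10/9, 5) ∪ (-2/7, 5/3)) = (-10/9, 5)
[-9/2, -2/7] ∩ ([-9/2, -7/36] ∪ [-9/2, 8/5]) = [-9/2, -2/7]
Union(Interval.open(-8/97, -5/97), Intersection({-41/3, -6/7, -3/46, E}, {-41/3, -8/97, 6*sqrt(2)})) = Union({-41/3}, Interval.open(-8/97, -5/97))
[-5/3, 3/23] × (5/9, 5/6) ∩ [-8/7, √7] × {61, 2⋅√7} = ∅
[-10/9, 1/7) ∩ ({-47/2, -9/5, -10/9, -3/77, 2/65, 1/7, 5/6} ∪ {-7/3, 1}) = {-10/9, -3/77, 2/65}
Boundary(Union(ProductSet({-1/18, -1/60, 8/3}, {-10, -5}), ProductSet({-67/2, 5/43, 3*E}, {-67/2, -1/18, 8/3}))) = Union(ProductSet({-67/2, 5/43, 3*E}, {-67/2, -1/18, 8/3}), ProductSet({-1/18, -1/60, 8/3}, {-10, -5}))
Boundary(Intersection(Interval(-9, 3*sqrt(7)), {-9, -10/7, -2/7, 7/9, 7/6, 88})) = {-9, -10/7, -2/7, 7/9, 7/6}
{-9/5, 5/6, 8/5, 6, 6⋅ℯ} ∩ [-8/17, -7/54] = ∅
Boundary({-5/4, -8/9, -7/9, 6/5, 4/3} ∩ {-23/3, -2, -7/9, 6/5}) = {-7/9, 6/5}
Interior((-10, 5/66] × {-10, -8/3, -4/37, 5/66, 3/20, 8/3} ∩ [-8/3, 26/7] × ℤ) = ∅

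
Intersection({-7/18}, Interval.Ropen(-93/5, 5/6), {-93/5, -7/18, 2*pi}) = {-7/18}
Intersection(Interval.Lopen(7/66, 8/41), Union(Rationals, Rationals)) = Intersection(Interval.Lopen(7/66, 8/41), Rationals)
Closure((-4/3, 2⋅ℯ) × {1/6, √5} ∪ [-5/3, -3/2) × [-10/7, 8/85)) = ({-5/3, -3/2} × [-10/7, 8/85]) ∪ ([-5/3, -3/2] × {-10/7, 8/85}) ∪ ([-5/3, -3/2) × [-10/7, 8/85)) ∪ ([-4/3, 2⋅ℯ] × {1/6, √5})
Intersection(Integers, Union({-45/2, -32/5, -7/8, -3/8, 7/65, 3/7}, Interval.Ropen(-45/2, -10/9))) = Range(-22, -1, 1)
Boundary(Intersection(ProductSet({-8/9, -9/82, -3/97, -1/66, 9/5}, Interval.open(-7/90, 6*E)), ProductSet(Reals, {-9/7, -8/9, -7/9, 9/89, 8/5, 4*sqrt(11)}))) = ProductSet({-8/9, -9/82, -3/97, -1/66, 9/5}, {9/89, 8/5, 4*sqrt(11)})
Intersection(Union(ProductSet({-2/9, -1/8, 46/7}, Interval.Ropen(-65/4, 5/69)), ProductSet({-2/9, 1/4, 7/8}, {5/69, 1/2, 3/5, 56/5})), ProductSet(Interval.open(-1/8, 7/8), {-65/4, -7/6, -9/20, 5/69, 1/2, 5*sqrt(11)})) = ProductSet({1/4}, {5/69, 1/2})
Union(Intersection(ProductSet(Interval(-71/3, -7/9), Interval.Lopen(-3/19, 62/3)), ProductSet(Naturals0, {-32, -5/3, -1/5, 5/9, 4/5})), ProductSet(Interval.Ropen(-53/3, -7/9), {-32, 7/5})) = ProductSet(Interval.Ropen(-53/3, -7/9), {-32, 7/5})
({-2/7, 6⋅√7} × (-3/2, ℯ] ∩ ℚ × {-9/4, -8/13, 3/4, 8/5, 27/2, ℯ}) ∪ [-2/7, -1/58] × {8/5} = ({-2/7} × {-8/13, 3/4, 8/5, ℯ}) ∪ ([-2/7, -1/58] × {8/5})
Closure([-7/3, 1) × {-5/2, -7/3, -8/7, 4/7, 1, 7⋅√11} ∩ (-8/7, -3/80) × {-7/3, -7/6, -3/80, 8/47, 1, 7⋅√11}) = [-8/7, -3/80] × {-7/3, 1, 7⋅√11}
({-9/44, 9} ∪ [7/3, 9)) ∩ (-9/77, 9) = [7/3, 9)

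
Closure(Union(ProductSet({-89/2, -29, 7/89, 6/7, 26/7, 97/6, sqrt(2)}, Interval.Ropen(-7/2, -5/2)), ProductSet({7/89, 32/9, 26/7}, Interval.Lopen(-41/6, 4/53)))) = Union(ProductSet({7/89, 32/9, 26/7}, Interval(-41/6, 4/53)), ProductSet({-89/2, -29, 7/89, 6/7, 26/7, 97/6, sqrt(2)}, Interval(-7/2, -5/2)))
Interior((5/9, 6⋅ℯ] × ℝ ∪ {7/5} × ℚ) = (5/9, 6⋅ℯ) × ℝ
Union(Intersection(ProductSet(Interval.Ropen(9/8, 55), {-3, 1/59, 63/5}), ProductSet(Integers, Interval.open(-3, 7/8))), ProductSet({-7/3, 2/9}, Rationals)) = Union(ProductSet({-7/3, 2/9}, Rationals), ProductSet(Range(2, 55, 1), {1/59}))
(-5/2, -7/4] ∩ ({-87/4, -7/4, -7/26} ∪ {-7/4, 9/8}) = {-7/4}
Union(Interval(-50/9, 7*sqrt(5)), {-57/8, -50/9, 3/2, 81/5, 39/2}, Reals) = Interval(-oo, oo)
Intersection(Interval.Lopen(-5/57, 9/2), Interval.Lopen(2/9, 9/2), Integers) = Range(1, 5, 1)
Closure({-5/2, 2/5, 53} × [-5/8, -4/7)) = {-5/2, 2/5, 53} × [-5/8, -4/7]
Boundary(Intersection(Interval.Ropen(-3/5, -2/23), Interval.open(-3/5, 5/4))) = {-3/5, -2/23}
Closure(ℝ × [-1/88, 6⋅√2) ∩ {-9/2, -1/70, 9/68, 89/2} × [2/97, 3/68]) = {-9/2, -1/70, 9/68, 89/2} × [2/97, 3/68]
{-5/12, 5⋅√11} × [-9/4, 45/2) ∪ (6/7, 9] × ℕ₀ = ((6/7, 9] × ℕ₀) ∪ ({-5/12, 5⋅√11} × [-9/4, 45/2))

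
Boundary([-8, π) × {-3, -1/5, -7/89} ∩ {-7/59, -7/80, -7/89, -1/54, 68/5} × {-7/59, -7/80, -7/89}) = {-7/59, -7/80, -7/89, -1/54} × {-7/89}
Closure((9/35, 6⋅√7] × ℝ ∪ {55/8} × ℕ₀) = [9/35, 6⋅√7] × ℝ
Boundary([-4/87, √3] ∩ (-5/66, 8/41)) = {-4/87, 8/41}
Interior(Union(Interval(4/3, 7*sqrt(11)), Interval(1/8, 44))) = Interval.open(1/8, 44)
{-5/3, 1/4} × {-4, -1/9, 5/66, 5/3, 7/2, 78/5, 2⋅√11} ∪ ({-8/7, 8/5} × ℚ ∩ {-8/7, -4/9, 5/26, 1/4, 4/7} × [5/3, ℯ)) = ({-8/7} × (ℚ ∩ [5/3, ℯ))) ∪ ({-5/3, 1/4} × {-4, -1/9, 5/66, 5/3, 7/2, 78/5, 2⋅√11})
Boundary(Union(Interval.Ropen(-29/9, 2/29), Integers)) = Union(Complement(Integers, Interval.open(-29/9, 2/29)), {-29/9, 2/29})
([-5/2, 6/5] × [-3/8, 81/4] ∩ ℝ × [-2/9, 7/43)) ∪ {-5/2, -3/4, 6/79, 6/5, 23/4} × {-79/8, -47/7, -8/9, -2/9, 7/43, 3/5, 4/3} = ([-5/2, 6/5] × [-2/9, 7/43)) ∪ ({-5/2, -3/4, 6/79, 6/5, 23/4} × {-79/8, -47/7, -8/9, -2/9, 7/43, 3/5, 4/3})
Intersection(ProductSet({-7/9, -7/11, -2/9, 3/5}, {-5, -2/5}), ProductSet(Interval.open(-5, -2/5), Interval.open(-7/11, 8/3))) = ProductSet({-7/9, -7/11}, {-2/5})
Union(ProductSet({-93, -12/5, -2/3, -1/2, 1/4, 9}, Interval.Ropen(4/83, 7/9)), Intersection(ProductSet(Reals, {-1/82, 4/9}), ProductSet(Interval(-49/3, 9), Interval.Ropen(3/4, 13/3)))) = ProductSet({-93, -12/5, -2/3, -1/2, 1/4, 9}, Interval.Ropen(4/83, 7/9))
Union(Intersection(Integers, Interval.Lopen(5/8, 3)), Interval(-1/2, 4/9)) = Union(Interval(-1/2, 4/9), Range(1, 4, 1))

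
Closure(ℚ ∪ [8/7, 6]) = ℚ ∪ (-∞, ∞)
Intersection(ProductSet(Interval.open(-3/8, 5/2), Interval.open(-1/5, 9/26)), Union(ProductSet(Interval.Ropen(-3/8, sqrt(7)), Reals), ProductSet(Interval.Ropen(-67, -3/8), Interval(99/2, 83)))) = ProductSet(Interval.open(-3/8, 5/2), Interval.open(-1/5, 9/26))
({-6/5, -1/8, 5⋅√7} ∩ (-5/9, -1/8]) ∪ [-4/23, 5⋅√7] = [-4/23, 5⋅√7]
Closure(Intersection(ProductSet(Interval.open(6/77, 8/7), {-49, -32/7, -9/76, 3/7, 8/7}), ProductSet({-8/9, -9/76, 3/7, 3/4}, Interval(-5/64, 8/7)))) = ProductSet({3/7, 3/4}, {3/7, 8/7})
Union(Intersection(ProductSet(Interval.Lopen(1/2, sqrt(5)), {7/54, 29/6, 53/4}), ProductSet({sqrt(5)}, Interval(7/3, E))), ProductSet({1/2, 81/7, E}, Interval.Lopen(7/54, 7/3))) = ProductSet({1/2, 81/7, E}, Interval.Lopen(7/54, 7/3))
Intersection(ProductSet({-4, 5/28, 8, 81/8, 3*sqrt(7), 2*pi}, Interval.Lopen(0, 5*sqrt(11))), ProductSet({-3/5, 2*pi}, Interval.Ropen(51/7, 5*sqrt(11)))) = ProductSet({2*pi}, Interval.Ropen(51/7, 5*sqrt(11)))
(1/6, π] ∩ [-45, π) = (1/6, π)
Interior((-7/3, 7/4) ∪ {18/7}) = (-7/3, 7/4)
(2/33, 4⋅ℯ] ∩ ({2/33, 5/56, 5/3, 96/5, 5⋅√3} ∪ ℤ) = {5/56, 5/3, 5⋅√3} ∪ {1, 2, …, 10}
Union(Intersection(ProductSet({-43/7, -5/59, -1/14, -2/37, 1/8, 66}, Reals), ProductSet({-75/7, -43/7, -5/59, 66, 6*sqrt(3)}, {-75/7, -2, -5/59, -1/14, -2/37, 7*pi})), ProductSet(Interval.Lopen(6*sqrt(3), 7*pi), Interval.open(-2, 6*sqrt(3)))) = Union(ProductSet({-43/7, -5/59, 66}, {-75/7, -2, -5/59, -1/14, -2/37, 7*pi}), ProductSet(Interval.Lopen(6*sqrt(3), 7*pi), Interval.open(-2, 6*sqrt(3))))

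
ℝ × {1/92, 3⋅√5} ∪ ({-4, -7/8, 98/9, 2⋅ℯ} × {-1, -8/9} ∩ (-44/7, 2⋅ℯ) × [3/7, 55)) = ℝ × {1/92, 3⋅√5}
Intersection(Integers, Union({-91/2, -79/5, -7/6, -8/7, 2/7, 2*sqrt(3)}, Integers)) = Integers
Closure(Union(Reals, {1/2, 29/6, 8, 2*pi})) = Reals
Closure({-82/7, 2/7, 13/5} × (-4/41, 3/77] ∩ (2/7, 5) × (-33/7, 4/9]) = {13/5} × [-4/41, 3/77]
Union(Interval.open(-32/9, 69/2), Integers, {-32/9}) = Union(Integers, Interval.Ropen(-32/9, 69/2))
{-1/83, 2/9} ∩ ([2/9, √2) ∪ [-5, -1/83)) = {2/9}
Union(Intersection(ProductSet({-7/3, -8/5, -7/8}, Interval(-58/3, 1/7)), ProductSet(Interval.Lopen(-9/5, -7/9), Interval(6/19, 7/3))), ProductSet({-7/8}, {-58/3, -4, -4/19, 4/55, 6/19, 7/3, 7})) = ProductSet({-7/8}, {-58/3, -4, -4/19, 4/55, 6/19, 7/3, 7})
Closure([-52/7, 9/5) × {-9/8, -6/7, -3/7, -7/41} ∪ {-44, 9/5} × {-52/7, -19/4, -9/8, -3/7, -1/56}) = ({-44, 9/5} × {-52/7, -19/4, -9/8, -3/7, -1/56}) ∪ ([-52/7, 9/5] × {-9/8, -6/7, -3/7, -7/41})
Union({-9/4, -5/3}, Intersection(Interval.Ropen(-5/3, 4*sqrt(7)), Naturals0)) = Union({-9/4, -5/3}, Range(0, 11, 1))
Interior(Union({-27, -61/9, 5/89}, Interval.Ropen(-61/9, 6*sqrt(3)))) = Interval.open(-61/9, 6*sqrt(3))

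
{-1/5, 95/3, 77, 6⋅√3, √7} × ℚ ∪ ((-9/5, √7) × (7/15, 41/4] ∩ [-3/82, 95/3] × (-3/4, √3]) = ({-1/5, 95/3, 77, 6⋅√3, √7} × ℚ) ∪ ([-3/82, √7) × (7/15, √3])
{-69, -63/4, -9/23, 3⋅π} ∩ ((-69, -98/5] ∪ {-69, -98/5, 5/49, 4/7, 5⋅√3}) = {-69}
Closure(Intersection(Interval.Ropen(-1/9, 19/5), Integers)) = Range(0, 4, 1)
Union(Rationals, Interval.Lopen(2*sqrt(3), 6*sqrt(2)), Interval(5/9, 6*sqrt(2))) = Union(Interval(5/9, 6*sqrt(2)), Rationals)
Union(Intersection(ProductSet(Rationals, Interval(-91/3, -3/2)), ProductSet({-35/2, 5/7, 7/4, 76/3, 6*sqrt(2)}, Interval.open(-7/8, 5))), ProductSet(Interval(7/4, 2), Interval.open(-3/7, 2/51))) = ProductSet(Interval(7/4, 2), Interval.open(-3/7, 2/51))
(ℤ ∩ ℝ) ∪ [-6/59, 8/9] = ℤ ∪ [-6/59, 8/9]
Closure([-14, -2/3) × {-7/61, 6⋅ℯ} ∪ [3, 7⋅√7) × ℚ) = ([-14, -2/3] × {-7/61, 6⋅ℯ}) ∪ ([3, 7⋅√7] × ℝ)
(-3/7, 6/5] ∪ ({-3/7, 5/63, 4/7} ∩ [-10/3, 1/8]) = [-3/7, 6/5]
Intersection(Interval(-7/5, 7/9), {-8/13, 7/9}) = {-8/13, 7/9}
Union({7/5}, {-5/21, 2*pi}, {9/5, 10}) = {-5/21, 7/5, 9/5, 10, 2*pi}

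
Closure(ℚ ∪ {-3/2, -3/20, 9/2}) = ℝ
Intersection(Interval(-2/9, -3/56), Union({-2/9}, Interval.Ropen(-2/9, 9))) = Interval(-2/9, -3/56)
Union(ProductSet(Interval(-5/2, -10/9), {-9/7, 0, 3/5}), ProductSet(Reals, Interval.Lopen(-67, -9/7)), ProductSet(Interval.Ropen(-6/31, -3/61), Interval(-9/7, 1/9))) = Union(ProductSet(Interval(-5/2, -10/9), {-9/7, 0, 3/5}), ProductSet(Interval.Ropen(-6/31, -3/61), Interval(-9/7, 1/9)), ProductSet(Reals, Interval.Lopen(-67, -9/7)))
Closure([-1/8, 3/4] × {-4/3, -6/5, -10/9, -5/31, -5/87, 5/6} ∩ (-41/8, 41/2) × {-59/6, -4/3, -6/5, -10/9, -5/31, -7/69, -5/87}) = [-1/8, 3/4] × {-4/3, -6/5, -10/9, -5/31, -5/87}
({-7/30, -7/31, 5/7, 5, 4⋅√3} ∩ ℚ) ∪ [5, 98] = {-7/30, -7/31, 5/7} ∪ [5, 98]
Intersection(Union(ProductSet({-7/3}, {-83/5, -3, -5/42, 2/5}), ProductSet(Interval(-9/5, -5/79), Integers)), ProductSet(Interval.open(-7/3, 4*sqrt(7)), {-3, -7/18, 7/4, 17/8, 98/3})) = ProductSet(Interval(-9/5, -5/79), {-3})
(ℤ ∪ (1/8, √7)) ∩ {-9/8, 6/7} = {6/7}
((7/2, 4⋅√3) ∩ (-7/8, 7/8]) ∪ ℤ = ℤ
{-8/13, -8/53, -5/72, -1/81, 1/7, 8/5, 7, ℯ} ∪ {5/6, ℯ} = {-8/13, -8/53, -5/72, -1/81, 1/7, 5/6, 8/5, 7, ℯ}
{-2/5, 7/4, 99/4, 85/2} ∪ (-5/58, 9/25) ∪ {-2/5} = {-2/5, 7/4, 99/4, 85/2} ∪ (-5/58, 9/25)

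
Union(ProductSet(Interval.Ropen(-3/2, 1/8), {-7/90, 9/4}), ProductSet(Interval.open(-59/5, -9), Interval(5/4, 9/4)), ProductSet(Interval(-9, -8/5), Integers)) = Union(ProductSet(Interval.open(-59/5, -9), Interval(5/4, 9/4)), ProductSet(Interval(-9, -8/5), Integers), ProductSet(Interval.Ropen(-3/2, 1/8), {-7/90, 9/4}))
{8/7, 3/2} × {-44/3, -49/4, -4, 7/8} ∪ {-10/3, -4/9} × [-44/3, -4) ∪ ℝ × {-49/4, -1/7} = (ℝ × {-49/4, -1/7}) ∪ ({-10/3, -4/9} × [-44/3, -4)) ∪ ({8/7, 3/2} × {-44/3, -49/4, -4, 7/8})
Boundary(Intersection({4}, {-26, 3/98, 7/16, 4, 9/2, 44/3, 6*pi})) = {4}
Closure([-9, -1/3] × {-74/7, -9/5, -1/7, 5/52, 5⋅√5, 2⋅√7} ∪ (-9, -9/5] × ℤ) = ([-9, -9/5] × ℤ) ∪ ([-9, -1/3] × {-74/7, -9/5, -1/7, 5/52, 5⋅√5, 2⋅√7})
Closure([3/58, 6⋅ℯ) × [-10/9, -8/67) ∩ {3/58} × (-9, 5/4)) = {3/58} × [-10/9, -8/67]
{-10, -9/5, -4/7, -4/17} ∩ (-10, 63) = {-9/5, -4/7, -4/17}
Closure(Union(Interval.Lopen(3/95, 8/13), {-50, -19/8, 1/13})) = Union({-50, -19/8}, Interval(3/95, 8/13))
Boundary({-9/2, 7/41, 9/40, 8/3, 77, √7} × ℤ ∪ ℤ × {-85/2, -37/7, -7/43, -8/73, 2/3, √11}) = ({-9/2, 7/41, 9/40, 8/3, 77, √7} × ℤ) ∪ (ℤ × {-85/2, -37/7, -7/43, -8/73, 2/3, √11})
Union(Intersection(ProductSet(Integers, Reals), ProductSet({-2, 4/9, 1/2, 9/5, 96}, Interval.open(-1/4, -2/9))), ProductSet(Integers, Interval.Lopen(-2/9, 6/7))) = Union(ProductSet({-2, 96}, Interval.open(-1/4, -2/9)), ProductSet(Integers, Interval.Lopen(-2/9, 6/7)))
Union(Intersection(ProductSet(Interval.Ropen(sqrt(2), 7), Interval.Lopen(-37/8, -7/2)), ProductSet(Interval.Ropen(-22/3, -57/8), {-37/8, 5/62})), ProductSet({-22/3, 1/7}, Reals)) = ProductSet({-22/3, 1/7}, Reals)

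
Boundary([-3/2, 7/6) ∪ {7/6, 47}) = {-3/2, 7/6, 47}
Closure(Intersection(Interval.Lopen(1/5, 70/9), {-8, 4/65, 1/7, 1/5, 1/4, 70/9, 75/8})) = {1/4, 70/9}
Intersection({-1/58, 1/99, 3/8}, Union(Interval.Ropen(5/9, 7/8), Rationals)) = {-1/58, 1/99, 3/8}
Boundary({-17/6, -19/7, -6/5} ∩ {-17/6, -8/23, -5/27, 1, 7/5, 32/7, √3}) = {-17/6}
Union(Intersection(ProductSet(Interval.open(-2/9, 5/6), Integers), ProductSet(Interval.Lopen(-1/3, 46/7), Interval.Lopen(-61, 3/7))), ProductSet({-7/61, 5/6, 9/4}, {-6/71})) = Union(ProductSet({-7/61, 5/6, 9/4}, {-6/71}), ProductSet(Interval.open(-2/9, 5/6), Range(-60, 1, 1)))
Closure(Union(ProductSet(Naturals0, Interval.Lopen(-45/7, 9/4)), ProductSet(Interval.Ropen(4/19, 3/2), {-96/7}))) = Union(ProductSet(Interval(4/19, 3/2), {-96/7}), ProductSet(Naturals0, Interval(-45/7, 9/4)))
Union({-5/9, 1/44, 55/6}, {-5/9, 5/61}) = {-5/9, 1/44, 5/61, 55/6}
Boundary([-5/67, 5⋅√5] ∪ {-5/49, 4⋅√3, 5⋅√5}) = {-5/49, -5/67, 5⋅√5}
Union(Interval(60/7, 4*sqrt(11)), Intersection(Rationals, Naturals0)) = Union(Interval(60/7, 4*sqrt(11)), Naturals0)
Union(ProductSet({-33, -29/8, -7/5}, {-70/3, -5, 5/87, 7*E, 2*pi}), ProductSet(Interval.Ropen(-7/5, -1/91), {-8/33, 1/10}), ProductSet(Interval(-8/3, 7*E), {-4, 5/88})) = Union(ProductSet({-33, -29/8, -7/5}, {-70/3, -5, 5/87, 7*E, 2*pi}), ProductSet(Interval(-8/3, 7*E), {-4, 5/88}), ProductSet(Interval.Ropen(-7/5, -1/91), {-8/33, 1/10}))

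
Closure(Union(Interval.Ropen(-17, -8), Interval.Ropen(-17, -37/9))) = Interval(-17, -37/9)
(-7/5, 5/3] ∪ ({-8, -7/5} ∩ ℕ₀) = (-7/5, 5/3]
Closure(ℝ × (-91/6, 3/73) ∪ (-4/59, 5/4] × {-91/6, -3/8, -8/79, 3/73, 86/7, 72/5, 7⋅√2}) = (ℝ × [-91/6, 3/73]) ∪ ([-4/59, 5/4] × {-91/6, 3/73, 86/7, 72/5, 7⋅√2}) ∪ ((-4/59, 5/4] × {-91/6, -3/8, -8/79, 3/73, 86/7, 72/5, 7⋅√2})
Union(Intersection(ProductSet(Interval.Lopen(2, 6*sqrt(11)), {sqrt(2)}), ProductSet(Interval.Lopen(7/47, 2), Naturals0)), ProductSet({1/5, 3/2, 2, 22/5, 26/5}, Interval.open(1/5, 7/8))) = ProductSet({1/5, 3/2, 2, 22/5, 26/5}, Interval.open(1/5, 7/8))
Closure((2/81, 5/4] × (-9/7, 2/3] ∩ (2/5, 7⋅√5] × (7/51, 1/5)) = ({2/5, 5/4} × [7/51, 1/5]) ∪ ([2/5, 5/4] × {7/51, 1/5}) ∪ ((2/5, 5/4] × (7/51, 1/5))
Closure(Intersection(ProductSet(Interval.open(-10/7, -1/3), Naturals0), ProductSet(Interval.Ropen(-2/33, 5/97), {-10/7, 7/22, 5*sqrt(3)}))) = EmptySet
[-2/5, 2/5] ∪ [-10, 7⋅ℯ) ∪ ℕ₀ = [-10, 7⋅ℯ) ∪ ℕ₀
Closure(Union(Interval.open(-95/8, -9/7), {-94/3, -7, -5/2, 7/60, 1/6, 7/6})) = Union({-94/3, 7/60, 1/6, 7/6}, Interval(-95/8, -9/7))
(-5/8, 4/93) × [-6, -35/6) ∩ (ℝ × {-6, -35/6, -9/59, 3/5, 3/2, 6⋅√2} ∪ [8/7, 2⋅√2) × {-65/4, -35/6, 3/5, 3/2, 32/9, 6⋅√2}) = (-5/8, 4/93) × {-6}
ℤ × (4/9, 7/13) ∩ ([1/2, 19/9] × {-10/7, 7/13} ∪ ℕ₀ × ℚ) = ℕ₀ × (ℚ ∩ (4/9, 7/13))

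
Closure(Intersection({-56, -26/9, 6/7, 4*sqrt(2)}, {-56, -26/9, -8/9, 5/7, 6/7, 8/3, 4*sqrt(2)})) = {-56, -26/9, 6/7, 4*sqrt(2)}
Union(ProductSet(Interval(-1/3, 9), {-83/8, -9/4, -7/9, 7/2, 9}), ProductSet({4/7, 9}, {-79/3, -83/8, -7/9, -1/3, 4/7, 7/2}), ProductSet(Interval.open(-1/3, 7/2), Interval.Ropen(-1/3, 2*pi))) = Union(ProductSet({4/7, 9}, {-79/3, -83/8, -7/9, -1/3, 4/7, 7/2}), ProductSet(Interval.open(-1/3, 7/2), Interval.Ropen(-1/3, 2*pi)), ProductSet(Interval(-1/3, 9), {-83/8, -9/4, -7/9, 7/2, 9}))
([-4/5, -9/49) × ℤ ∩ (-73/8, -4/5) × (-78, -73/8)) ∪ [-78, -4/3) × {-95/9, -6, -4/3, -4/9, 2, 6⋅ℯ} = [-78, -4/3) × {-95/9, -6, -4/3, -4/9, 2, 6⋅ℯ}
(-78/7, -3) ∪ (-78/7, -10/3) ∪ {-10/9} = (-78/7, -3) ∪ {-10/9}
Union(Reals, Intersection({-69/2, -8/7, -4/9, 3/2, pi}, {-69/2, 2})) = Reals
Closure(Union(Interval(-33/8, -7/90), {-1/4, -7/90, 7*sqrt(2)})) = Union({7*sqrt(2)}, Interval(-33/8, -7/90))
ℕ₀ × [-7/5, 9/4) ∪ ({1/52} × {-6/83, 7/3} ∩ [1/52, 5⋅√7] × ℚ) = ({1/52} × {-6/83, 7/3}) ∪ (ℕ₀ × [-7/5, 9/4))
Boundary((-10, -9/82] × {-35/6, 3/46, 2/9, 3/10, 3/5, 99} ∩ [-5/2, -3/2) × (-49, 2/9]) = [-5/2, -3/2] × {-35/6, 3/46, 2/9}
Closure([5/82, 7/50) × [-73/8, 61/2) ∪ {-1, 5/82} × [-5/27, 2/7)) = ({-1, 5/82} × [-5/27, 2/7]) ∪ ({5/82, 7/50} × [-73/8, 61/2]) ∪ ([5/82, 7/50] × {-73/8, 61/2}) ∪ ([5/82, 7/50) × [-73/8, 61/2))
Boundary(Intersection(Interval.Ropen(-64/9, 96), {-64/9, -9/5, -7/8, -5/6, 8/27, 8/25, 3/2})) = {-64/9, -9/5, -7/8, -5/6, 8/27, 8/25, 3/2}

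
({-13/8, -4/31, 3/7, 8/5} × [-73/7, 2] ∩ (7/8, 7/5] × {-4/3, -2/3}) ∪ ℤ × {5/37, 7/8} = ℤ × {5/37, 7/8}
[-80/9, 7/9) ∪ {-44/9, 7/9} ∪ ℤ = ℤ ∪ [-80/9, 7/9]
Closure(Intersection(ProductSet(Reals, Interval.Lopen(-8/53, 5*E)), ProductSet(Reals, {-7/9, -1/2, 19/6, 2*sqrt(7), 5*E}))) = ProductSet(Reals, {19/6, 2*sqrt(7), 5*E})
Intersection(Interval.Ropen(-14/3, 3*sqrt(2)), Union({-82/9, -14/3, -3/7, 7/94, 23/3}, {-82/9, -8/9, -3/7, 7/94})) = {-14/3, -8/9, -3/7, 7/94}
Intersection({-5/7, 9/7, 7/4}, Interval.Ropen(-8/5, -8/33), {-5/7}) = {-5/7}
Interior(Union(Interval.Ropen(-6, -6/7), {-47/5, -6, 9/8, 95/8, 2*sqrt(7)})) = Interval.open(-6, -6/7)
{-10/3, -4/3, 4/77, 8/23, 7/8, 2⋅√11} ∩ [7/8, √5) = {7/8}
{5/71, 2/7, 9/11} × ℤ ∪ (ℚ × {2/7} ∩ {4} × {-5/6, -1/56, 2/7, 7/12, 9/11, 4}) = ({4} × {2/7}) ∪ ({5/71, 2/7, 9/11} × ℤ)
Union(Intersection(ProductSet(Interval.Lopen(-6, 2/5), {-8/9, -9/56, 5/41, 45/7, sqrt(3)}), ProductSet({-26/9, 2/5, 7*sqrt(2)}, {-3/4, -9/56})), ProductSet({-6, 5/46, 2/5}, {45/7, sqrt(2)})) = Union(ProductSet({-26/9, 2/5}, {-9/56}), ProductSet({-6, 5/46, 2/5}, {45/7, sqrt(2)}))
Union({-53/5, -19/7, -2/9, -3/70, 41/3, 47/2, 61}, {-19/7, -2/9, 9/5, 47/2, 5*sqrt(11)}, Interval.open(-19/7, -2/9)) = Union({-53/5, -3/70, 9/5, 41/3, 47/2, 61, 5*sqrt(11)}, Interval(-19/7, -2/9))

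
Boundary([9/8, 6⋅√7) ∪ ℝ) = ∅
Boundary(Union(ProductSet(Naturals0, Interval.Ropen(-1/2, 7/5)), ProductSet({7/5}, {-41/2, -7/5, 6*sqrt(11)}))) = Union(ProductSet({7/5}, {-41/2, -7/5, 6*sqrt(11)}), ProductSet(Naturals0, Interval(-1/2, 7/5)))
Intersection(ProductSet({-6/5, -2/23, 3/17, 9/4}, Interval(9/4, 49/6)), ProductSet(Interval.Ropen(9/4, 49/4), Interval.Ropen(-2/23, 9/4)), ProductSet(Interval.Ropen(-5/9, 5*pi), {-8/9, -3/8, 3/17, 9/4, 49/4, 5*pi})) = EmptySet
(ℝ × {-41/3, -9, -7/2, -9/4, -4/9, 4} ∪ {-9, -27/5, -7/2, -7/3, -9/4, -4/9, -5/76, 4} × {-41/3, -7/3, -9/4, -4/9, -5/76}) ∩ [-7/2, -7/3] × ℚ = ({-7/2, -7/3} × {-41/3, -7/3, -9/4, -4/9, -5/76}) ∪ ([-7/2, -7/3] × {-41/3, -9, -7/2, -9/4, -4/9, 4})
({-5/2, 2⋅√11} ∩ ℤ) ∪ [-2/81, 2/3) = [-2/81, 2/3)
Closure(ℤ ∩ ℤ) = ℤ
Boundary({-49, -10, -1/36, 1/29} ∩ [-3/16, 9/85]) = {-1/36, 1/29}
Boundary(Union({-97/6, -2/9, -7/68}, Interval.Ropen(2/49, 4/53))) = {-97/6, -2/9, -7/68, 2/49, 4/53}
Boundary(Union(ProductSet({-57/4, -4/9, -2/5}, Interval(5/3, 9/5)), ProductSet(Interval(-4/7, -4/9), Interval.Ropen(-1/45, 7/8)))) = Union(ProductSet({-4/7, -4/9}, Interval(-1/45, 7/8)), ProductSet({-57/4, -4/9, -2/5}, Interval(5/3, 9/5)), ProductSet(Interval(-4/7, -4/9), {-1/45, 7/8}))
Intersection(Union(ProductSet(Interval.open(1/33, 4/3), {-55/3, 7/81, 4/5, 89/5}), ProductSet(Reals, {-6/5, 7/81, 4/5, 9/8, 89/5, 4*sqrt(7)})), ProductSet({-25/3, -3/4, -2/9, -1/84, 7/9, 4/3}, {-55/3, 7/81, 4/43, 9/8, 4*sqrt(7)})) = Union(ProductSet({7/9}, {-55/3, 7/81}), ProductSet({-25/3, -3/4, -2/9, -1/84, 7/9, 4/3}, {7/81, 9/8, 4*sqrt(7)}))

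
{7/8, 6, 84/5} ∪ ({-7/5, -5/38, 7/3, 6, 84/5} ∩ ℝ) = {-7/5, -5/38, 7/8, 7/3, 6, 84/5}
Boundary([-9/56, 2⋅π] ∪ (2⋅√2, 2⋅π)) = {-9/56, 2⋅π}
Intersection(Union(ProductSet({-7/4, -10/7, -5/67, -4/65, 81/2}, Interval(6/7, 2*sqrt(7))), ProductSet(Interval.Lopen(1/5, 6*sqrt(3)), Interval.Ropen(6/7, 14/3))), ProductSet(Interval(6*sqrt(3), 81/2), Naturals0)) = Union(ProductSet({81/2}, Range(1, 6, 1)), ProductSet({6*sqrt(3)}, Range(1, 5, 1)))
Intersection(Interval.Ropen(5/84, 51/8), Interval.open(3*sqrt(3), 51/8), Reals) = Interval.open(3*sqrt(3), 51/8)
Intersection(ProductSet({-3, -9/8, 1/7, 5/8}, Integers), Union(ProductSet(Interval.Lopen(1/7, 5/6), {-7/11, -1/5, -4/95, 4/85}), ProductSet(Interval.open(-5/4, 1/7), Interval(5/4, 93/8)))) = ProductSet({-9/8}, Range(2, 12, 1))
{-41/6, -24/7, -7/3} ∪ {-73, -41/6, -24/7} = {-73, -41/6, -24/7, -7/3}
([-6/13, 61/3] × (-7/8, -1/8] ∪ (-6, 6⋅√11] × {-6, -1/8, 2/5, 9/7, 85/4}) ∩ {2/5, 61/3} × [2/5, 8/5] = {2/5} × {2/5, 9/7}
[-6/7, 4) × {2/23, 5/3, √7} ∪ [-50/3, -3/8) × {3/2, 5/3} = ([-50/3, -3/8) × {3/2, 5/3}) ∪ ([-6/7, 4) × {2/23, 5/3, √7})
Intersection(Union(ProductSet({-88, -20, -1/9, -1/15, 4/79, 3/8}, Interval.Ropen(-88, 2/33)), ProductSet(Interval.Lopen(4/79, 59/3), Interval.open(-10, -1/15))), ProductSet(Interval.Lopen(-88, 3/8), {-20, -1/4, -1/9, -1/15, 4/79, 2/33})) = Union(ProductSet({-20, -1/9, -1/15, 4/79, 3/8}, {-20, -1/4, -1/9, -1/15, 4/79}), ProductSet(Interval.Lopen(4/79, 3/8), {-1/4, -1/9}))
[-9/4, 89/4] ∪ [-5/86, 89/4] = [-9/4, 89/4]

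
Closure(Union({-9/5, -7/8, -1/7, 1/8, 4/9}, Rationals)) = Reals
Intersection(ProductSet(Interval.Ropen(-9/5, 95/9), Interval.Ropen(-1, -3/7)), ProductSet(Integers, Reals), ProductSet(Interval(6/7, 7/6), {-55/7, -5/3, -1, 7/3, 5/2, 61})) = ProductSet(Range(1, 2, 1), {-1})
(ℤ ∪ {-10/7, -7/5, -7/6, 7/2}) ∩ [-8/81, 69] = {0, 1, …, 69} ∪ {7/2}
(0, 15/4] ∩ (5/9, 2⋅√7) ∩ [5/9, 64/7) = (5/9, 15/4]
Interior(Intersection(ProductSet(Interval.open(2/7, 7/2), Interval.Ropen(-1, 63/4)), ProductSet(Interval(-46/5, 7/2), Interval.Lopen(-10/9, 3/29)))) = ProductSet(Interval.open(2/7, 7/2), Interval.open(-1, 3/29))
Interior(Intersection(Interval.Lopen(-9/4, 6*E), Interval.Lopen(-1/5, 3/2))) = Interval.open(-1/5, 3/2)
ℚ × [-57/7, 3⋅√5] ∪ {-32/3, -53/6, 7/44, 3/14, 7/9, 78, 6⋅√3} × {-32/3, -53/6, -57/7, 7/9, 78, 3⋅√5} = (ℚ × [-57/7, 3⋅√5]) ∪ ({-32/3, -53/6, 7/44, 3/14, 7/9, 78, 6⋅√3} × {-32/3, -53/6, -57/7, 7/9, 78, 3⋅√5})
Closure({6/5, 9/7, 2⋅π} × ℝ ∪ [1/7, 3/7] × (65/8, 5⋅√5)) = ({6/5, 9/7, 2⋅π} × ℝ) ∪ ([1/7, 3/7] × [65/8, 5⋅√5])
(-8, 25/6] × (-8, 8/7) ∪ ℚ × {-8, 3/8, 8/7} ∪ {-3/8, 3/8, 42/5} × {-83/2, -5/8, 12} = (ℚ × {-8, 3/8, 8/7}) ∪ ({-3/8, 3/8, 42/5} × {-83/2, -5/8, 12}) ∪ ((-8, 25/6] × (-8, 8/7))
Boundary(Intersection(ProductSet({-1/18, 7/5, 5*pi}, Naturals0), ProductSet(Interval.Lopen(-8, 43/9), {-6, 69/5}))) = EmptySet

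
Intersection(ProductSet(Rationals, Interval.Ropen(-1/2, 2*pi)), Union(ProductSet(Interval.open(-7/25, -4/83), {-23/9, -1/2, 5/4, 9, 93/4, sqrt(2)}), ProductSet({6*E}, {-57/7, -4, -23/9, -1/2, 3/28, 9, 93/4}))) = ProductSet(Intersection(Interval.open(-7/25, -4/83), Rationals), {-1/2, 5/4, sqrt(2)})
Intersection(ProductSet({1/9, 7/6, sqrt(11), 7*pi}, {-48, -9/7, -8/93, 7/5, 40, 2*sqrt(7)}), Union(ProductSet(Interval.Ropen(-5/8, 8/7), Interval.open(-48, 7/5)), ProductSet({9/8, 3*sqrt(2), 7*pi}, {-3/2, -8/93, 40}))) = Union(ProductSet({1/9}, {-9/7, -8/93}), ProductSet({7*pi}, {-8/93, 40}))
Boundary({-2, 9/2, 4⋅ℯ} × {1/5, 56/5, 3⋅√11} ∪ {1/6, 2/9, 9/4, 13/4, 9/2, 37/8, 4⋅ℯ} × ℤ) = ({1/6, 2/9, 9/4, 13/4, 9/2, 37/8, 4⋅ℯ} × ℤ) ∪ ({-2, 9/2, 4⋅ℯ} × {1/5, 56/5, 3⋅√11})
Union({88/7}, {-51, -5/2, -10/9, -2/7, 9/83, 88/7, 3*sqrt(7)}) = {-51, -5/2, -10/9, -2/7, 9/83, 88/7, 3*sqrt(7)}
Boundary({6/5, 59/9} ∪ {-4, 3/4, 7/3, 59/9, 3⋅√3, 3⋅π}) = {-4, 3/4, 6/5, 7/3, 59/9, 3⋅√3, 3⋅π}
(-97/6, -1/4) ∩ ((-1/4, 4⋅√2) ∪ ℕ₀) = ∅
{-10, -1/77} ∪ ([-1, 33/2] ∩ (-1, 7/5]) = {-10} ∪ (-1, 7/5]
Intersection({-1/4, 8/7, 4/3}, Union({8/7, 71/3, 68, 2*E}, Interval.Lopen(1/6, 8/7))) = {8/7}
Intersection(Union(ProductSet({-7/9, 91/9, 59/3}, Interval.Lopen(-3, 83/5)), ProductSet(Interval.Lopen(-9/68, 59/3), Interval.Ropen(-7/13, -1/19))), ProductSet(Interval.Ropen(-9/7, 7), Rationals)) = Union(ProductSet({-7/9}, Intersection(Interval.Lopen(-3, 83/5), Rationals)), ProductSet(Interval.open(-9/68, 7), Intersection(Interval.Ropen(-7/13, -1/19), Rationals)))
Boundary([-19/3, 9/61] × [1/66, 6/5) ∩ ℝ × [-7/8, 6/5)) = ({-19/3, 9/61} × [1/66, 6/5]) ∪ ([-19/3, 9/61] × {1/66, 6/5})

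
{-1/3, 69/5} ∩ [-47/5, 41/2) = {-1/3, 69/5}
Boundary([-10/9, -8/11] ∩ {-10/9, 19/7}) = {-10/9}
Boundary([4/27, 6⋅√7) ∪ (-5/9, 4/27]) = {-5/9, 6⋅√7}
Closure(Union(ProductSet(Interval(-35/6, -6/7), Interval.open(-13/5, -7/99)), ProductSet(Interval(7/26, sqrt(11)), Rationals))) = Union(ProductSet(Interval(-35/6, -6/7), Interval(-13/5, -7/99)), ProductSet(Interval(7/26, sqrt(11)), Reals))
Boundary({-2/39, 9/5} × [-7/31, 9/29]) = {-2/39, 9/5} × [-7/31, 9/29]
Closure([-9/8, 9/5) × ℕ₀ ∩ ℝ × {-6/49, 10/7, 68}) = [-9/8, 9/5] × {68}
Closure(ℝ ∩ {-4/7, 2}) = {-4/7, 2}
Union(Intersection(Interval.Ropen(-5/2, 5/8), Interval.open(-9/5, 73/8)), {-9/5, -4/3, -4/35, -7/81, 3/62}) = Interval.Ropen(-9/5, 5/8)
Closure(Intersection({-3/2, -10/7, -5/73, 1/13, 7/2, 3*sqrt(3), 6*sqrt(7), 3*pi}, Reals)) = {-3/2, -10/7, -5/73, 1/13, 7/2, 3*sqrt(3), 6*sqrt(7), 3*pi}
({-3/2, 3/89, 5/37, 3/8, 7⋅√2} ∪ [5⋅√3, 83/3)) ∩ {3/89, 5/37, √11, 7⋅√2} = {3/89, 5/37, 7⋅√2}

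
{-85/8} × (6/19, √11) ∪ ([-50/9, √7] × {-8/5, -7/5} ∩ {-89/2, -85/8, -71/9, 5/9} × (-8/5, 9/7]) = ({5/9} × {-7/5}) ∪ ({-85/8} × (6/19, √11))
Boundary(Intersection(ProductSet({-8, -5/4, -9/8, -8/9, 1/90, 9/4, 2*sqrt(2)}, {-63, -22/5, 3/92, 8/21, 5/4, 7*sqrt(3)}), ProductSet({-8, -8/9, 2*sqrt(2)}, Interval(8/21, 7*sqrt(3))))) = ProductSet({-8, -8/9, 2*sqrt(2)}, {8/21, 5/4, 7*sqrt(3)})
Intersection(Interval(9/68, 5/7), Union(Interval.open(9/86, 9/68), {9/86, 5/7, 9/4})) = {5/7}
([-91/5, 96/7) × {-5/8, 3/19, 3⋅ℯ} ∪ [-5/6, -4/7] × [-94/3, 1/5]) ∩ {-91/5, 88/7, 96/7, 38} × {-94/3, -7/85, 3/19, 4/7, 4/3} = {-91/5, 88/7} × {3/19}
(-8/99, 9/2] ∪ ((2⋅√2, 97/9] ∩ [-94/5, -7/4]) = (-8/99, 9/2]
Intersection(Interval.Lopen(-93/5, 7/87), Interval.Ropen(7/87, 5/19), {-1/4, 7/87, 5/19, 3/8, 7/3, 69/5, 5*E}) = {7/87}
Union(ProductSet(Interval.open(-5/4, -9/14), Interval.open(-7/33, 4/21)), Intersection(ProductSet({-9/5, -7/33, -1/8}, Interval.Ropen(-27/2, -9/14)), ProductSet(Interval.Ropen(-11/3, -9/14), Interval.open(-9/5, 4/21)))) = Union(ProductSet({-9/5}, Interval.open(-9/5, -9/14)), ProductSet(Interval.open(-5/4, -9/14), Interval.open(-7/33, 4/21)))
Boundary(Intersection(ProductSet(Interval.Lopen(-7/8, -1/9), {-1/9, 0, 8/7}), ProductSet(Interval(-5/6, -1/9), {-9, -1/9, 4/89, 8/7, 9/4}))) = ProductSet(Interval(-5/6, -1/9), {-1/9, 8/7})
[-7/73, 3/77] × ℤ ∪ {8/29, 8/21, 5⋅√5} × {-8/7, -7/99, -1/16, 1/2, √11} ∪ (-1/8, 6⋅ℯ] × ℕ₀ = ([-7/73, 3/77] × ℤ) ∪ ((-1/8, 6⋅ℯ] × ℕ₀) ∪ ({8/29, 8/21, 5⋅√5} × {-8/7, -7/99, -1/16, 1/2, √11})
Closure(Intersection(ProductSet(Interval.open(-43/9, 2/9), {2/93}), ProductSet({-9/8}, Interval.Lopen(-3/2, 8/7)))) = ProductSet({-9/8}, {2/93})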